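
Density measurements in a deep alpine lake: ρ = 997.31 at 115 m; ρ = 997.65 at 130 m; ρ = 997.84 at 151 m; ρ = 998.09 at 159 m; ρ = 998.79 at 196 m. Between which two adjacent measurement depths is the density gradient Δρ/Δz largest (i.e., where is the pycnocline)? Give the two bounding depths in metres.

Compute the density gradient over each adjacent pair:
  115–130 m: Δρ/Δz = 0.34/15 = 0.023 kg m⁻⁴
  130–151 m: Δρ/Δz = 0.19/21 = 9.0 × 10⁻³ kg m⁻⁴
  151–159 m: Δρ/Δz = 0.25/8 = 0.031 kg m⁻⁴
  159–196 m: Δρ/Δz = 0.70/37 = 0.019 kg m⁻⁴
The largest gradient is in the 151–159 m interval — the pycnocline.

151–159 m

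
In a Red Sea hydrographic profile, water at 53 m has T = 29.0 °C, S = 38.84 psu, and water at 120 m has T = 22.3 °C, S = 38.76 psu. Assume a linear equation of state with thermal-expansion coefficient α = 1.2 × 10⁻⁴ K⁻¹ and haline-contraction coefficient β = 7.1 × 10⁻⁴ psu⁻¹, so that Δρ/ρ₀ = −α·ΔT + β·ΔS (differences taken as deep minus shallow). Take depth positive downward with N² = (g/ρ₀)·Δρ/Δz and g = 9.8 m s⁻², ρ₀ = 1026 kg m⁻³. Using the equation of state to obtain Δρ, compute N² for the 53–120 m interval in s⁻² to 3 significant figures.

ΔT = -6.7 K, ΔS = -0.08 psu (deep − shallow).
Δρ/ρ₀ = −αΔT + βΔS = 8.04 × 10⁻⁴ − 5.68 × 10⁻⁵ = 7.472 × 10⁻⁴, so Δρ ≈ 0.7666 kg m⁻³.
N² = (g/ρ₀)·Δρ/Δz = g·(Δρ/ρ₀)/Δz = 9.8 × 7.472 × 10⁻⁴ / 67 = 1.0929 × 10⁻⁴ s⁻² ≈ 1.09 × 10⁻⁴ s⁻².

1.09 × 10⁻⁴ s⁻²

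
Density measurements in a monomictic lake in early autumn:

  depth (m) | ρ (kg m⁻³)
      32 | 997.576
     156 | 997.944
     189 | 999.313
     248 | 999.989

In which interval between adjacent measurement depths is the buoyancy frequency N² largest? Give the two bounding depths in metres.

Compute the density gradient over each adjacent pair:
  32–156 m: Δρ/Δz = 0.368/124 = 3.0 × 10⁻³ kg m⁻⁴
  156–189 m: Δρ/Δz = 1.369/33 = 0.041 kg m⁻⁴
  189–248 m: Δρ/Δz = 0.676/59 = 0.011 kg m⁻⁴
The largest gradient is in the 156–189 m interval — the pycnocline.

156–189 m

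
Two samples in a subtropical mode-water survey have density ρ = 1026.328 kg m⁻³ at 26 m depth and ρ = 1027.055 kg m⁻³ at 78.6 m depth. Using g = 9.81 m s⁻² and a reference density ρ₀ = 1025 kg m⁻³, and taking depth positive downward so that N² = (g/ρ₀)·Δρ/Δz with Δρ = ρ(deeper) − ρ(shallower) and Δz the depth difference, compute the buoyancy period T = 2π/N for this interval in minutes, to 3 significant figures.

Δρ = 1027.055 − 1026.328 = 0.727 kg m⁻³ over Δz = 78.6 − 26 = 52.6 m.
N² = (9.81/1025) × (0.727/52.6) = 1.3228 × 10⁻⁴ s⁻².
N = √(1.3228 × 10⁻⁴) = 0.011501 rad s⁻¹, so T = 2π/N = 546.32 s = 9.1053 min ≈ 9.11 min.

9.11 min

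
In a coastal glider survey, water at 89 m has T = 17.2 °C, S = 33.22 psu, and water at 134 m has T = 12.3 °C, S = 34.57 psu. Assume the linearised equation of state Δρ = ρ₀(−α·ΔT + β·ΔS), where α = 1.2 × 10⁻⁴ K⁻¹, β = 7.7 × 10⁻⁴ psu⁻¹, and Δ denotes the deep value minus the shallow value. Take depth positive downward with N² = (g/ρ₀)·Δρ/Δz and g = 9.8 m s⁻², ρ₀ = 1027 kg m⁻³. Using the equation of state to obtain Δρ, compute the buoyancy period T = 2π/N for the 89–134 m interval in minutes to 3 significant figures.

ΔT = -4.9 K, ΔS = +1.35 psu (deep − shallow).
Δρ/ρ₀ = −αΔT + βΔS = 5.88 × 10⁻⁴ + 1.0395 × 10⁻³ = 1.6275 × 10⁻³, so Δρ ≈ 1.671 kg m⁻³.
N² = (g/ρ₀)·Δρ/Δz = g·(Δρ/ρ₀)/Δz = 9.8 × 1.6275 × 10⁻³ / 45 = 3.5443 × 10⁻⁴ s⁻².
N = √(3.5443 × 10⁻⁴) = 0.018826 rad s⁻¹ → T = 2π/N = 333.75 s = 5.5625 min ≈ 5.56 min.

5.56 min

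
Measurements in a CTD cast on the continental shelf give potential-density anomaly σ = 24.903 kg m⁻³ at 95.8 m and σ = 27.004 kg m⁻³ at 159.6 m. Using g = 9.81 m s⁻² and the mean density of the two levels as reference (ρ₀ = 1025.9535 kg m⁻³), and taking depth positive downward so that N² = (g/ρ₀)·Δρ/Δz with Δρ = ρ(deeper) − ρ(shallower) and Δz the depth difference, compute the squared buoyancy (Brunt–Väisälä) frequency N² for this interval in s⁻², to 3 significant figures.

3.15 × 10⁻⁴ s⁻²

Δρ = 1027.004 − 1024.903 = 2.101 kg m⁻³ over Δz = 159.6 − 95.8 = 63.8 m.
N² = (9.81/1025.9535) × (2.101/63.8) = 3.1488 × 10⁻⁴ s⁻² ≈ 3.15 × 10⁻⁴ s⁻².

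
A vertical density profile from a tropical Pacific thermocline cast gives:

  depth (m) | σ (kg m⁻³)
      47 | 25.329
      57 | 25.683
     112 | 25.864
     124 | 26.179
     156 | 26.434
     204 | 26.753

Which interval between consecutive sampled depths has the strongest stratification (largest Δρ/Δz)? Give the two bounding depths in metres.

47–57 m

Compute the density gradient over each adjacent pair:
  47–57 m: Δρ/Δz = 0.354/10 = 0.035 kg m⁻⁴
  57–112 m: Δρ/Δz = 0.181/55 = 3.3 × 10⁻³ kg m⁻⁴
  112–124 m: Δρ/Δz = 0.315/12 = 0.026 kg m⁻⁴
  124–156 m: Δρ/Δz = 0.255/32 = 8.0 × 10⁻³ kg m⁻⁴
  156–204 m: Δρ/Δz = 0.319/48 = 6.6 × 10⁻³ kg m⁻⁴
The largest gradient is in the 47–57 m interval — the pycnocline.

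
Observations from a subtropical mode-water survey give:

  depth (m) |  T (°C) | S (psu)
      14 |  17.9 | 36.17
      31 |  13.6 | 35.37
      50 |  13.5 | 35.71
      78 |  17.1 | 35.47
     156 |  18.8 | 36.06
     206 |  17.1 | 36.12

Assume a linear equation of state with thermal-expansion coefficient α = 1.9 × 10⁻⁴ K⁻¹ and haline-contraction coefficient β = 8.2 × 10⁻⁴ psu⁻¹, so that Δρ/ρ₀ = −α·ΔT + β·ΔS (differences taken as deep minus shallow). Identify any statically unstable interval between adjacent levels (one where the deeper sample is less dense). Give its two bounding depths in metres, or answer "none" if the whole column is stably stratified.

50–78 m

Evaluate Δρ/ρ₀ = −αΔT + βΔS across each adjacent pair:
  14–31 m: −αΔT+βΔS = −(1.9 × 10⁻⁴)(-4.3)+(8.2 × 10⁻⁴)(-0.80) = 1.6 × 10⁻⁴ → stable
  31–50 m: −αΔT+βΔS = −(1.9 × 10⁻⁴)(-0.1)+(8.2 × 10⁻⁴)(+0.34) = 3.0 × 10⁻⁴ → stable
  50–78 m: −αΔT+βΔS = −(1.9 × 10⁻⁴)(+3.6)+(8.2 × 10⁻⁴)(-0.24) = -8.8 × 10⁻⁴ → UNSTABLE
  78–156 m: −αΔT+βΔS = −(1.9 × 10⁻⁴)(+1.7)+(8.2 × 10⁻⁴)(+0.59) = 1.6 × 10⁻⁴ → stable
  156–206 m: −αΔT+βΔS = −(1.9 × 10⁻⁴)(-1.7)+(8.2 × 10⁻⁴)(+0.06) = 3.7 × 10⁻⁴ → stable
The 50–78 m interval has Δρ < 0: lighter water underlies denser water.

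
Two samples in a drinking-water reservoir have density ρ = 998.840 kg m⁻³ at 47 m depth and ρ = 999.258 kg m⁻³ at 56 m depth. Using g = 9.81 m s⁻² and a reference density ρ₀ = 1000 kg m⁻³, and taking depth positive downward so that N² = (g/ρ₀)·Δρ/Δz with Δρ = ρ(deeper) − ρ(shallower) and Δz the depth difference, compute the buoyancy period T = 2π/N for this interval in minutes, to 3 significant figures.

Δρ = 999.258 − 998.840 = 0.418 kg m⁻³ over Δz = 56 − 47 = 9 m.
N² = (9.81/1000) × (0.418/9) = 4.5562 × 10⁻⁴ s⁻².
N = √(4.5562 × 10⁻⁴) = 0.021345 rad s⁻¹, so T = 2π/N = 294.36 s = 4.9060 min ≈ 4.91 min.
A positive N² confirms static stability across the interval.

4.91 min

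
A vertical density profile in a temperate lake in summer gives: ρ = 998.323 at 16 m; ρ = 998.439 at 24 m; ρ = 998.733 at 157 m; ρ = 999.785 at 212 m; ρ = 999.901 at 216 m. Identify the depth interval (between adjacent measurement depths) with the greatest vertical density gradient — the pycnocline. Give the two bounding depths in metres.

212–216 m

Compute the density gradient over each adjacent pair:
  16–24 m: Δρ/Δz = 0.116/8 = 0.015 kg m⁻⁴
  24–157 m: Δρ/Δz = 0.294/133 = 2.2 × 10⁻³ kg m⁻⁴
  157–212 m: Δρ/Δz = 1.052/55 = 0.019 kg m⁻⁴
  212–216 m: Δρ/Δz = 0.116/4 = 0.029 kg m⁻⁴
The largest gradient is in the 212–216 m interval — the pycnocline.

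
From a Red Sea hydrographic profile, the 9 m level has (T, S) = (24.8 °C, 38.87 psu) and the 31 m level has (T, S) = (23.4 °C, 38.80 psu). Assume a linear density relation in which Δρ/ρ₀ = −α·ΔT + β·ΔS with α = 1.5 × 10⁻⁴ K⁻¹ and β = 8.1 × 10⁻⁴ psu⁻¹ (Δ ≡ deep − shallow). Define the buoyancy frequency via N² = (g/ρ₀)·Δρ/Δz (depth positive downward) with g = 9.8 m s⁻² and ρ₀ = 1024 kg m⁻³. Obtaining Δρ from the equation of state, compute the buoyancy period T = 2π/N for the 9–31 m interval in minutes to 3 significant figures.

ΔT = -1.4 K, ΔS = -0.07 psu (deep − shallow).
Δρ/ρ₀ = −αΔT + βΔS = 2.10 × 10⁻⁴ − 5.67 × 10⁻⁵ = 1.533 × 10⁻⁴, so Δρ ≈ 0.1570 kg m⁻³.
N² = (g/ρ₀)·Δρ/Δz = g·(Δρ/ρ₀)/Δz = 9.8 × 1.533 × 10⁻⁴ / 22 = 6.8288 × 10⁻⁵ s⁻².
N = √(6.8288 × 10⁻⁵) = 8.2637 × 10⁻³ rad s⁻¹ → T = 2π/N = 760.34 s = 12.672 min ≈ 12.7 min.

12.7 min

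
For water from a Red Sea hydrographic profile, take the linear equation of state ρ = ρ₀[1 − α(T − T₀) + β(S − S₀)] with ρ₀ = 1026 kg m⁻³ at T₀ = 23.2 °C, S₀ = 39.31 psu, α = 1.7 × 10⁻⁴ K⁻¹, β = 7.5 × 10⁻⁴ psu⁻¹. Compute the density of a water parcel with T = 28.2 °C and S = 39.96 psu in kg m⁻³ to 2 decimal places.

T − T₀ = +5.0 K, S − S₀ = +0.65 psu.
Bracket = 1 − α·(+5.0) + β·(+0.65) = 1 + (-3.625 × 10⁻⁴) = 0.9996375.
ρ = 1026 × 0.9996375 = 1025.63 kg m⁻³.

1025.63 kg m⁻³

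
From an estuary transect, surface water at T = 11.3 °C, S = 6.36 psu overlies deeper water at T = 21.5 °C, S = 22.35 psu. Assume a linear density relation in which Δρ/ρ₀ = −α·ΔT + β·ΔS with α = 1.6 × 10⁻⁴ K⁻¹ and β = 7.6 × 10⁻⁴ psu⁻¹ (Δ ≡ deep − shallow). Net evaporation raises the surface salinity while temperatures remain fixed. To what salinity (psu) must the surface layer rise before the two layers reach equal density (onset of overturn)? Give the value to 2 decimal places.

20.20 psu

Neutral buoyancy requires −α(T_deep − T_surf) + β(S_deep − S_surf′) = 0.
S_surf′ = S_deep − (α/β)·ΔT = 22.35 − (1.6 × 10⁻⁴/7.6 × 10⁻⁴)·(+10.2) = 20.2026 psu.
Increase required: 20.2026 − 6.36 = 13.8426 psu.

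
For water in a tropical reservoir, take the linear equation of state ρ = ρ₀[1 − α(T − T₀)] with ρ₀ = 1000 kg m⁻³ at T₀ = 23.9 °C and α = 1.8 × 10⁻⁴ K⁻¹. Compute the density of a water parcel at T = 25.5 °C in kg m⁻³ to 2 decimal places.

T − T₀ = +1.6 K.
Bracket = 1 − α·(+1.6) = 1 + (-2.88 × 10⁻⁴) = 0.9997120.
ρ = 1000 × 0.9997120 = 999.71 kg m⁻³.

999.71 kg m⁻³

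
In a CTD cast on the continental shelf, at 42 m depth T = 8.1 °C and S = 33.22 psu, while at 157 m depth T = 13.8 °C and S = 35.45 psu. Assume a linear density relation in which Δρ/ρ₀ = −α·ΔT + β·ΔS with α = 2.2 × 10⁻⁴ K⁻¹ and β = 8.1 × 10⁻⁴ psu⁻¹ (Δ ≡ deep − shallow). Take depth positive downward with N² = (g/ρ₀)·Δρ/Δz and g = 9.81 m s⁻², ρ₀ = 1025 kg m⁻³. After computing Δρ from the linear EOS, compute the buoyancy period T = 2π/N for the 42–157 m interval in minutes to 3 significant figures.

15.3 min

ΔT = +5.7 K, ΔS = +2.23 psu (deep − shallow).
Δρ/ρ₀ = −αΔT + βΔS = -1.254 × 10⁻³ + 1.8063 × 10⁻³ = 5.523 × 10⁻⁴, so Δρ ≈ 0.5661 kg m⁻³.
N² = (g/ρ₀)·Δρ/Δz = g·(Δρ/ρ₀)/Δz = 9.81 × 5.523 × 10⁻⁴ / 115 = 4.7114 × 10⁻⁵ s⁻².
N = √(4.7114 × 10⁻⁵) = 6.8640 × 10⁻³ rad s⁻¹ → T = 2π/N = 915.38 s = 15.256 min ≈ 15.3 min.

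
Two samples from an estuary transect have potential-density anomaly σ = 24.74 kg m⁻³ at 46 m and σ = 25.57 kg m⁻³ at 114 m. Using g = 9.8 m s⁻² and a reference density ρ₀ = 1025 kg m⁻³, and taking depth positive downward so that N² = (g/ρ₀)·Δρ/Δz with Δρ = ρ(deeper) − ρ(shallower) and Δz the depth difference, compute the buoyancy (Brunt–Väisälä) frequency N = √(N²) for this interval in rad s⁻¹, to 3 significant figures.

0.0108 rad s⁻¹

Δρ = 1025.57 − 1024.74 = 0.83 kg m⁻³ over Δz = 114 − 46 = 68 m.
N² = (9.8/1025) × (0.83/68) = 1.1670 × 10⁻⁴ s⁻².
N = √(1.1670 × 10⁻⁴) = 0.010803 rad s⁻¹ ≈ 0.0108 rad s⁻¹.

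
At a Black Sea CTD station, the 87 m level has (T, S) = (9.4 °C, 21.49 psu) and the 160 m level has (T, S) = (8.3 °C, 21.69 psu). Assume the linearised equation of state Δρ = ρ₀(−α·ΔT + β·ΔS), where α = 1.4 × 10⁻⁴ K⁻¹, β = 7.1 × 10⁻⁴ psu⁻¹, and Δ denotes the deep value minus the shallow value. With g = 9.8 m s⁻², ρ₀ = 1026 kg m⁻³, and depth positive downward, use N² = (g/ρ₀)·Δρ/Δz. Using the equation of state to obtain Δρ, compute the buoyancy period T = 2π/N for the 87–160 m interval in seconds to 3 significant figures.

997 s

ΔT = -1.1 K, ΔS = +0.20 psu (deep − shallow).
Δρ/ρ₀ = −αΔT + βΔS = 1.54 × 10⁻⁴ + 1.42 × 10⁻⁴ = 2.96 × 10⁻⁴, so Δρ ≈ 0.3037 kg m⁻³.
N² = (g/ρ₀)·Δρ/Δz = g·(Δρ/ρ₀)/Δz = 9.8 × 2.96 × 10⁻⁴ / 73 = 3.9737 × 10⁻⁵ s⁻².
N = √(3.9737 × 10⁻⁵) = 6.3037 × 10⁻³ rad s⁻¹ → T = 2π/N = 996.75 s ≈ 997 s.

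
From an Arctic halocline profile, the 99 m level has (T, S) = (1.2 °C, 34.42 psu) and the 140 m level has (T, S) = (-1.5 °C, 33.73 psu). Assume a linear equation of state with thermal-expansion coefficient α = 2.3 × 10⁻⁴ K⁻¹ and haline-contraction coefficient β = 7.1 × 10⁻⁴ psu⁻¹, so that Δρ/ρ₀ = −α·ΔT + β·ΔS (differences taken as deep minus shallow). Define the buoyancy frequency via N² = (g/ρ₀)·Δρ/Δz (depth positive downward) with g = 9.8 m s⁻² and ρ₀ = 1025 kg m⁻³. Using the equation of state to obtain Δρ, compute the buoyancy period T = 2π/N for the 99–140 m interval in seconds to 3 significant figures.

1.12 × 10³ s

ΔT = -2.7 K, ΔS = -0.69 psu (deep − shallow).
Δρ/ρ₀ = −αΔT + βΔS = 6.21 × 10⁻⁴ − 4.899 × 10⁻⁴ = 1.311 × 10⁻⁴, so Δρ ≈ 0.1344 kg m⁻³.
N² = (g/ρ₀)·Δρ/Δz = g·(Δρ/ρ₀)/Δz = 9.8 × 1.311 × 10⁻⁴ / 41 = 3.1336 × 10⁻⁵ s⁻².
N = √(3.1336 × 10⁻⁵) = 5.5979 × 10⁻³ rad s⁻¹ → T = 2π/N = 1.1224 × 10³ s ≈ 1.12 × 10³ s.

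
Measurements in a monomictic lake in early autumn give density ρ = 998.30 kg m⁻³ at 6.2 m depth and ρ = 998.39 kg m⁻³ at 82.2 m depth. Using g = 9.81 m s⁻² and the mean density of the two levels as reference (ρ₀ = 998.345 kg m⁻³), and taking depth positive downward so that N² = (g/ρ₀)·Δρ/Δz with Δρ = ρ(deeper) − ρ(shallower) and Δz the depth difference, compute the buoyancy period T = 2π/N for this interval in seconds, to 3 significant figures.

Δρ = 998.39 − 998.30 = 0.09 kg m⁻³ over Δz = 82.2 − 6.2 = 76 m.
N² = (9.81/998.345) × (0.09/76) = 1.1636 × 10⁻⁵ s⁻².
N = √(1.1636 × 10⁻⁵) = 3.4112 × 10⁻³ rad s⁻¹, so T = 2π/N = 1.8419 × 10³ s ≈ 1.84 × 10³ s.

1.84 × 10³ s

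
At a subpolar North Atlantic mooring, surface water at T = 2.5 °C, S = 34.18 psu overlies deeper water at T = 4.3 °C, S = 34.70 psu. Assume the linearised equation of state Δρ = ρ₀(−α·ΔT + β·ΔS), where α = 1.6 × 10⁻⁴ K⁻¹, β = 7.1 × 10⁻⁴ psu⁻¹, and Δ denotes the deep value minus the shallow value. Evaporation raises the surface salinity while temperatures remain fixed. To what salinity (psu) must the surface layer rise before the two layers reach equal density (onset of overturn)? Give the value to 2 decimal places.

Neutral buoyancy requires −α(T_deep − T_surf) + β(S_deep − S_surf′) = 0.
S_surf′ = S_deep − (α/β)·ΔT = 34.70 − (1.6 × 10⁻⁴/7.1 × 10⁻⁴)·(+1.8) = 34.2944 psu.
Increase required: 34.2944 − 34.18 = 0.1144 psu.

34.29 psu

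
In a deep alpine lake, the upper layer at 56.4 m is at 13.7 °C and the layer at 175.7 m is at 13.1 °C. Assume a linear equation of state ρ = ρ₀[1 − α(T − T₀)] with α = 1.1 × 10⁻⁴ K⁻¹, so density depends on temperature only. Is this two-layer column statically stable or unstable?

stable

ΔT = 13.1 − 13.7 = -0.6 K, so Δρ/ρ₀ = −αΔT = 6.60 × 10⁻⁵.
Δρ/ρ₀ > 0, so Δρ > 0: deeper water is denser → statically stable.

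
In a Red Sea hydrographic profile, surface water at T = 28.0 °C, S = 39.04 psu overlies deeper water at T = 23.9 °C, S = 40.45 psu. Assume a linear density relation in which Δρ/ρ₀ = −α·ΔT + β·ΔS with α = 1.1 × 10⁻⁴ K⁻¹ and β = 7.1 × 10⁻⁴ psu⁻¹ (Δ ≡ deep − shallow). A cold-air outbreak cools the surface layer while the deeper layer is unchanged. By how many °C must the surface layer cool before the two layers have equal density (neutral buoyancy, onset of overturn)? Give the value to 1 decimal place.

Neutral buoyancy requires Δρ = 0, i.e. −α(T_deep − T_surf′) + β(S_deep − S_surf) = 0.
T_surf′ = T_deep − (β/α)·ΔS = 23.9 − (7.1 × 10⁻⁴/1.1 × 10⁻⁴)·(+1.41) = 14.799 °C.
Cooling required: 28.0 − (14.799) = 13.201 °C.

13.2 °C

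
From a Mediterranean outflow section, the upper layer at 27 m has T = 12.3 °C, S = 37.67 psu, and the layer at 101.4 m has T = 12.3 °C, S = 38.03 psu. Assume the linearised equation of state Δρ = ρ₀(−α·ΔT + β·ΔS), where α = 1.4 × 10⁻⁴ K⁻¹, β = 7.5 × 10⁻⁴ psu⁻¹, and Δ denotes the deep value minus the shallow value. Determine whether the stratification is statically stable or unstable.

ΔT = 12.3 − 12.3 = +0.0 K and ΔS = 38.03 − 37.67 = +0.36 psu (deep − shallow).
−αΔT = 0; βΔS = 2.70 × 10⁻⁴; sum Δρ/ρ₀ = 2.70 × 10⁻⁴.
Δρ/ρ₀ > 0, so Δρ > 0: deeper water is denser → statically stable.

stable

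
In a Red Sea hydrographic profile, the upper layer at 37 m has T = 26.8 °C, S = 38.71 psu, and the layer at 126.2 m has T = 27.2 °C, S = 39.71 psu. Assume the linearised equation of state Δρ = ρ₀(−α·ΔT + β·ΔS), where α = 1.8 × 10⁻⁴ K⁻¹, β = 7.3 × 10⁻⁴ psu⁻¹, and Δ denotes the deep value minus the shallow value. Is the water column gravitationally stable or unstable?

ΔT = 27.2 − 26.8 = +0.4 K and ΔS = 39.71 − 38.71 = +1.00 psu (deep − shallow).
−αΔT = -7.20 × 10⁻⁵; βΔS = 7.30 × 10⁻⁴; sum Δρ/ρ₀ = 6.58 × 10⁻⁴.
Δρ/ρ₀ > 0, so Δρ > 0: deeper water is denser → statically stable.

stable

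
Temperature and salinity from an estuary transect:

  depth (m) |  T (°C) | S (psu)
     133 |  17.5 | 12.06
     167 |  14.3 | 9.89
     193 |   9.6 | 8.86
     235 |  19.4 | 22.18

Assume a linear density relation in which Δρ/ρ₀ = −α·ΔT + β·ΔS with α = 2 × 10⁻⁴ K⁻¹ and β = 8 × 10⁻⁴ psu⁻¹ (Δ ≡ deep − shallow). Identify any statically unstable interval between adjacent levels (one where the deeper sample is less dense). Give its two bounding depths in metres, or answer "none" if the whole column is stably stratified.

133–167 m

Evaluate Δρ/ρ₀ = −αΔT + βΔS across each adjacent pair:
  133–167 m: −αΔT+βΔS = −(2 × 10⁻⁴)(-3.2)+(8 × 10⁻⁴)(-2.17) = -1.1 × 10⁻³ → UNSTABLE
  167–193 m: −αΔT+βΔS = −(2 × 10⁻⁴)(-4.7)+(8 × 10⁻⁴)(-1.03) = 1.2 × 10⁻⁴ → stable
  193–235 m: −αΔT+βΔS = −(2 × 10⁻⁴)(+9.8)+(8 × 10⁻⁴)(+13.32) = 8.7 × 10⁻³ → stable
The 133–167 m interval has Δρ < 0: lighter water underlies denser water.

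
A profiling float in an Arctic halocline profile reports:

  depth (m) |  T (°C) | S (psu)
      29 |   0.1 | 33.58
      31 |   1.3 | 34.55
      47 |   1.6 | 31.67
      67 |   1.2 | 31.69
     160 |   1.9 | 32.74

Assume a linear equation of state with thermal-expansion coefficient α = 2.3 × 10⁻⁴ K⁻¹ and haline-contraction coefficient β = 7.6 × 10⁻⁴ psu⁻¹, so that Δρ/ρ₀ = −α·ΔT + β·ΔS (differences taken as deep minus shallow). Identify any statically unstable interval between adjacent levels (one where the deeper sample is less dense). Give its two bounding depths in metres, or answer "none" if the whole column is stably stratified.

31–47 m

Evaluate Δρ/ρ₀ = −αΔT + βΔS across each adjacent pair:
  29–31 m: −αΔT+βΔS = −(2.3 × 10⁻⁴)(+1.2)+(7.6 × 10⁻⁴)(+0.97) = 4.6 × 10⁻⁴ → stable
  31–47 m: −αΔT+βΔS = −(2.3 × 10⁻⁴)(+0.3)+(7.6 × 10⁻⁴)(-2.88) = -2.3 × 10⁻³ → UNSTABLE
  47–67 m: −αΔT+βΔS = −(2.3 × 10⁻⁴)(-0.4)+(7.6 × 10⁻⁴)(+0.02) = 1.1 × 10⁻⁴ → stable
  67–160 m: −αΔT+βΔS = −(2.3 × 10⁻⁴)(+0.7)+(7.6 × 10⁻⁴)(+1.05) = 6.4 × 10⁻⁴ → stable
The 31–47 m interval has Δρ < 0: lighter water underlies denser water.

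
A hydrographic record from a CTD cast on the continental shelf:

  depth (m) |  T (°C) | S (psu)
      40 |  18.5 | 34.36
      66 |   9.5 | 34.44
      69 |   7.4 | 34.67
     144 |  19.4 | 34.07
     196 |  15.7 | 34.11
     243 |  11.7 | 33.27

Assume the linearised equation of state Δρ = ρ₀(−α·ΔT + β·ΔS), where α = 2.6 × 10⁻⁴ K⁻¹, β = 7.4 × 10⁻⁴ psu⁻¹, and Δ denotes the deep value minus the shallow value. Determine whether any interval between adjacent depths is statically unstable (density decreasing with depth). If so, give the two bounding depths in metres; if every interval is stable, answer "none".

Evaluate Δρ/ρ₀ = −αΔT + βΔS across each adjacent pair:
  40–66 m: −αΔT+βΔS = −(2.6 × 10⁻⁴)(-9.0)+(7.4 × 10⁻⁴)(+0.08) = 2.4 × 10⁻³ → stable
  66–69 m: −αΔT+βΔS = −(2.6 × 10⁻⁴)(-2.1)+(7.4 × 10⁻⁴)(+0.23) = 7.2 × 10⁻⁴ → stable
  69–144 m: −αΔT+βΔS = −(2.6 × 10⁻⁴)(+12.0)+(7.4 × 10⁻⁴)(-0.60) = -3.6 × 10⁻³ → UNSTABLE
  144–196 m: −αΔT+βΔS = −(2.6 × 10⁻⁴)(-3.7)+(7.4 × 10⁻⁴)(+0.04) = 9.9 × 10⁻⁴ → stable
  196–243 m: −αΔT+βΔS = −(2.6 × 10⁻⁴)(-4.0)+(7.4 × 10⁻⁴)(-0.84) = 4.2 × 10⁻⁴ → stable
The 69–144 m interval has Δρ < 0: lighter water underlies denser water.

69–144 m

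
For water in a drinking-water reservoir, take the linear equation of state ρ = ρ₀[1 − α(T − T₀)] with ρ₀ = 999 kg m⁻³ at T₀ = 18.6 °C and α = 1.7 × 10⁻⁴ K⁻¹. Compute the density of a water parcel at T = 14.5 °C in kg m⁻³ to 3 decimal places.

T − T₀ = -4.1 K.
Bracket = 1 − α·(-4.1) = 1 + (6.97 × 10⁻⁴) = 1.0006970.
ρ = 999 × 1.0006970 = 999.696 kg m⁻³.

999.696 kg m⁻³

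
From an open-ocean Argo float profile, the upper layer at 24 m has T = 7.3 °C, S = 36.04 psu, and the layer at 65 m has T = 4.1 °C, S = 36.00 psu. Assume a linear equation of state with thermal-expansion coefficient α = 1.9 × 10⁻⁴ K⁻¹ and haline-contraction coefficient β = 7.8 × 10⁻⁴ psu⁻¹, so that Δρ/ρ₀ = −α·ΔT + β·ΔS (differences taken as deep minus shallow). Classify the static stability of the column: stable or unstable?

stable

ΔT = 4.1 − 7.3 = -3.2 K and ΔS = 36.00 − 36.04 = -0.04 psu (deep − shallow).
−αΔT = 6.08 × 10⁻⁴; βΔS = -3.12 × 10⁻⁵; sum Δρ/ρ₀ = 5.768 × 10⁻⁴.
Δρ/ρ₀ > 0, so Δρ > 0: deeper water is denser → statically stable.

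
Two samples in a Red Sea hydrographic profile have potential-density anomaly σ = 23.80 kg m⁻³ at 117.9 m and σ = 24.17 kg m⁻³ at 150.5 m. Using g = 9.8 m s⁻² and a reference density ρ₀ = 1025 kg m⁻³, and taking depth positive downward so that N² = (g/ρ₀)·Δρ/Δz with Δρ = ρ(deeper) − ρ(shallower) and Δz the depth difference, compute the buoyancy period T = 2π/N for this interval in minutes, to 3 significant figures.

10.1 min

Δρ = 1024.17 − 1023.80 = 0.37 kg m⁻³ over Δz = 150.5 − 117.9 = 32.6 m.
N² = (9.8/1025) × (0.37/32.6) = 1.0851 × 10⁻⁴ s⁻².
N = √(1.0851 × 10⁻⁴) = 0.010417 rad s⁻¹, so T = 2π/N = 603.17 s = 10.053 min ≈ 10.1 min.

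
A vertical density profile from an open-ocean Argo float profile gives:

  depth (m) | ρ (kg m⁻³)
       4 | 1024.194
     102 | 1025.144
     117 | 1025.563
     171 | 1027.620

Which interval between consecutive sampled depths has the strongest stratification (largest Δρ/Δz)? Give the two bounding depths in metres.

117–171 m

Compute the density gradient over each adjacent pair:
  4–102 m: Δρ/Δz = 0.950/98 = 9.7 × 10⁻³ kg m⁻⁴
  102–117 m: Δρ/Δz = 0.419/15 = 0.028 kg m⁻⁴
  117–171 m: Δρ/Δz = 2.057/54 = 0.038 kg m⁻⁴
The largest gradient is in the 117–171 m interval — the pycnocline.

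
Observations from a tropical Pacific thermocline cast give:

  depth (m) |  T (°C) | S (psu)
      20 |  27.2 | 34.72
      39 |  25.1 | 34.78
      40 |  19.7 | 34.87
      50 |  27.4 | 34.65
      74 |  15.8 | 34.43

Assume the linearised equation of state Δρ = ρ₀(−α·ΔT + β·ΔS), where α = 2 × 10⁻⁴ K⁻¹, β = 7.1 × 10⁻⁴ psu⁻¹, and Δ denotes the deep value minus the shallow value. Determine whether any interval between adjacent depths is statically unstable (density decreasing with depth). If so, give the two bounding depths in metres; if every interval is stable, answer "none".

Evaluate Δρ/ρ₀ = −αΔT + βΔS across each adjacent pair:
  20–39 m: −αΔT+βΔS = −(2 × 10⁻⁴)(-2.1)+(7.1 × 10⁻⁴)(+0.06) = 4.6 × 10⁻⁴ → stable
  39–40 m: −αΔT+βΔS = −(2 × 10⁻⁴)(-5.4)+(7.1 × 10⁻⁴)(+0.09) = 1.1 × 10⁻³ → stable
  40–50 m: −αΔT+βΔS = −(2 × 10⁻⁴)(+7.7)+(7.1 × 10⁻⁴)(-0.22) = -1.7 × 10⁻³ → UNSTABLE
  50–74 m: −αΔT+βΔS = −(2 × 10⁻⁴)(-11.6)+(7.1 × 10⁻⁴)(-0.22) = 2.2 × 10⁻³ → stable
The 40–50 m interval has Δρ < 0: lighter water underlies denser water.

40–50 m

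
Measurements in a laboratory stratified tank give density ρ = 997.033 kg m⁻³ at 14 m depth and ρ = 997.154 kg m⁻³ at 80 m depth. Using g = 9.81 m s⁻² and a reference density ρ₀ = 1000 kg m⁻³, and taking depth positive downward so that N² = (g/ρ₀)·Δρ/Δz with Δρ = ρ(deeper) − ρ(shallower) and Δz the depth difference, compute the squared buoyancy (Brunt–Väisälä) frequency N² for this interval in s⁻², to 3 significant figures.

Δρ = 997.154 − 997.033 = 0.121 kg m⁻³ over Δz = 80 − 14 = 66 m.
N² = (9.81/1000) × (0.121/66) = 1.7985 × 10⁻⁵ s⁻² ≈ 1.80 × 10⁻⁵ s⁻².

1.80 × 10⁻⁵ s⁻²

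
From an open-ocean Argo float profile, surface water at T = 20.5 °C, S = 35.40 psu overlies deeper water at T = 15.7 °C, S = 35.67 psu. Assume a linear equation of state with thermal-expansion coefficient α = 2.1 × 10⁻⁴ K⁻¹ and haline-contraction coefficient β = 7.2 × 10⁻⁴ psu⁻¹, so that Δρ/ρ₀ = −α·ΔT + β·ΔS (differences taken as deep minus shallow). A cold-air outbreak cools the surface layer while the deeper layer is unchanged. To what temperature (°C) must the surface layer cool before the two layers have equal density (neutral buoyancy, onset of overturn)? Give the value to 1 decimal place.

Neutral buoyancy requires Δρ = 0, i.e. −α(T_deep − T_surf′) + β(S_deep − S_surf) = 0.
T_surf′ = T_deep − (β/α)·ΔS = 15.7 − (7.2 × 10⁻⁴/2.1 × 10⁻⁴)·(+0.27) = 14.774 °C.
Cooling required: 20.5 − (14.774) = 5.726 °C.

14.8 °C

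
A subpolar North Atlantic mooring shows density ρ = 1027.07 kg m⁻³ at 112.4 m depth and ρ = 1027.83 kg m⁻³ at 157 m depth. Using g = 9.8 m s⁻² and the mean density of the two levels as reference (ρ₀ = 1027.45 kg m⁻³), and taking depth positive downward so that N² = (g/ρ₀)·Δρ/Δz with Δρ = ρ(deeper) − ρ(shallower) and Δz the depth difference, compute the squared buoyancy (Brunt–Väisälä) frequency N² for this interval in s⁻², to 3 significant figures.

1.63 × 10⁻⁴ s⁻²

Δρ = 1027.83 − 1027.07 = 0.76 kg m⁻³ over Δz = 157 − 112.4 = 44.6 m.
N² = (9.8/1027.45) × (0.76/44.6) = 1.6253 × 10⁻⁴ s⁻² ≈ 1.63 × 10⁻⁴ s⁻².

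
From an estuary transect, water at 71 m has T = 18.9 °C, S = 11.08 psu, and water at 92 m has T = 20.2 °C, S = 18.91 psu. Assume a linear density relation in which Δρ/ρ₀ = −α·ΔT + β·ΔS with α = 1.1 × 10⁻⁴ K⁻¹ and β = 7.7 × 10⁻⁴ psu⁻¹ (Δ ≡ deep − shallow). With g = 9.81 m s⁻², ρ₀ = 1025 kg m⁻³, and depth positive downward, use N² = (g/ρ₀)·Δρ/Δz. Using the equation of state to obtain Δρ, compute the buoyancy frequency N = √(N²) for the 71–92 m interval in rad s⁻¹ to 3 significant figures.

0.0524 rad s⁻¹

ΔT = +1.3 K, ΔS = +7.83 psu (deep − shallow).
Δρ/ρ₀ = −αΔT + βΔS = -1.43 × 10⁻⁴ + 6.0291 × 10⁻³ = 5.8861 × 10⁻³, so Δρ ≈ 6.033 kg m⁻³.
N² = (g/ρ₀)·Δρ/Δz = g·(Δρ/ρ₀)/Δz = 9.81 × 5.8861 × 10⁻³ / 21 = 2.7496 × 10⁻³ s⁻².
N = √(2.7496 × 10⁻³) = 0.052437 rad s⁻¹ ≈ 0.0524 rad s⁻¹.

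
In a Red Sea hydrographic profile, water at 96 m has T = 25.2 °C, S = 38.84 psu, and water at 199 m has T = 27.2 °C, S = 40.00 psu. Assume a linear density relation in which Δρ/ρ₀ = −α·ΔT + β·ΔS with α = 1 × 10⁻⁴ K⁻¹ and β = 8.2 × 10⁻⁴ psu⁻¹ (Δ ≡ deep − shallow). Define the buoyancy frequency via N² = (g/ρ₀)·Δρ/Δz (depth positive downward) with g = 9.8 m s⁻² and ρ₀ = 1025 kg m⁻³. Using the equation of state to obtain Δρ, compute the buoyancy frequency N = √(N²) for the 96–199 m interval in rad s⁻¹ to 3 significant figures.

ΔT = +2.0 K, ΔS = +1.16 psu (deep − shallow).
Δρ/ρ₀ = −αΔT + βΔS = -2.00 × 10⁻⁴ + 9.512 × 10⁻⁴ = 7.512 × 10⁻⁴, so Δρ ≈ 0.7700 kg m⁻³.
N² = (g/ρ₀)·Δρ/Δz = g·(Δρ/ρ₀)/Δz = 9.8 × 7.512 × 10⁻⁴ / 103 = 7.1473 × 10⁻⁵ s⁻².
N = √(7.1473 × 10⁻⁵) = 8.4542 × 10⁻³ rad s⁻¹ ≈ 8.45 × 10⁻³ rad s⁻¹.

8.45 × 10⁻³ rad s⁻¹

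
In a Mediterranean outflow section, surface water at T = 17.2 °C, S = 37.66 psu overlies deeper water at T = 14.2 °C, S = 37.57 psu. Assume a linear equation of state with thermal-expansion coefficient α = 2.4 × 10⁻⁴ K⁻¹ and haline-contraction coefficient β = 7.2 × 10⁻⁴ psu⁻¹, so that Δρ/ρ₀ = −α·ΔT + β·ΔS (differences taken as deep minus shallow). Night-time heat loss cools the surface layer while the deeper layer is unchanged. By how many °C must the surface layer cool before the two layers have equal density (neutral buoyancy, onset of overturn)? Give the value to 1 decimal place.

2.7 °C

Neutral buoyancy requires Δρ = 0, i.e. −α(T_deep − T_surf′) + β(S_deep − S_surf) = 0.
T_surf′ = T_deep − (β/α)·ΔS = 14.2 − (7.2 × 10⁻⁴/2.4 × 10⁻⁴)·(-0.09) = 14.470 °C.
Cooling required: 17.2 − (14.470) = 2.730 °C.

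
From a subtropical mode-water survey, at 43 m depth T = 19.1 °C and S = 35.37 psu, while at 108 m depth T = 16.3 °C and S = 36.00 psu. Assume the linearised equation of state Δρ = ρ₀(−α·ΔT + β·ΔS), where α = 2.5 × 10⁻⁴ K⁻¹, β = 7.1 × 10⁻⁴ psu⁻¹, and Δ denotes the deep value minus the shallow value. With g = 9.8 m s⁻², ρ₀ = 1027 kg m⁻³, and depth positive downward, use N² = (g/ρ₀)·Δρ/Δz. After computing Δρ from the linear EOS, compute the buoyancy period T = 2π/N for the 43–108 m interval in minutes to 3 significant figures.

7.96 min

ΔT = -2.8 K, ΔS = +0.63 psu (deep − shallow).
Δρ/ρ₀ = −αΔT + βΔS = 7.00 × 10⁻⁴ + 4.473 × 10⁻⁴ = 1.1473 × 10⁻³, so Δρ ≈ 1.178 kg m⁻³.
N² = (g/ρ₀)·Δρ/Δz = g·(Δρ/ρ₀)/Δz = 9.8 × 1.1473 × 10⁻³ / 65 = 1.7298 × 10⁻⁴ s⁻².
N = √(1.7298 × 10⁻⁴) = 0.013152 rad s⁻¹ → T = 2π/N = 477.74 s = 7.9623 min ≈ 7.96 min.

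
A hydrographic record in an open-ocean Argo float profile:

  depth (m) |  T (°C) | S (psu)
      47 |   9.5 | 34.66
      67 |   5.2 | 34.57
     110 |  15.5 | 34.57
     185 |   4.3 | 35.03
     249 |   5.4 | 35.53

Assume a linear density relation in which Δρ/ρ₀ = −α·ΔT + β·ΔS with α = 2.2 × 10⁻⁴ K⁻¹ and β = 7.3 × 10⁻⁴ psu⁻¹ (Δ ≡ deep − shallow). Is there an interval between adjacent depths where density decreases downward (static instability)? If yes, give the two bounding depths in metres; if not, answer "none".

67–110 m

Evaluate Δρ/ρ₀ = −αΔT + βΔS across each adjacent pair:
  47–67 m: −αΔT+βΔS = −(2.2 × 10⁻⁴)(-4.3)+(7.3 × 10⁻⁴)(-0.09) = 8.8 × 10⁻⁴ → stable
  67–110 m: −αΔT+βΔS = −(2.2 × 10⁻⁴)(+10.3)+(7.3 × 10⁻⁴)(+0.00) = -2.3 × 10⁻³ → UNSTABLE
  110–185 m: −αΔT+βΔS = −(2.2 × 10⁻⁴)(-11.2)+(7.3 × 10⁻⁴)(+0.46) = 2.8 × 10⁻³ → stable
  185–249 m: −αΔT+βΔS = −(2.2 × 10⁻⁴)(+1.1)+(7.3 × 10⁻⁴)(+0.50) = 1.2 × 10⁻⁴ → stable
The 67–110 m interval has Δρ < 0: lighter water underlies denser water.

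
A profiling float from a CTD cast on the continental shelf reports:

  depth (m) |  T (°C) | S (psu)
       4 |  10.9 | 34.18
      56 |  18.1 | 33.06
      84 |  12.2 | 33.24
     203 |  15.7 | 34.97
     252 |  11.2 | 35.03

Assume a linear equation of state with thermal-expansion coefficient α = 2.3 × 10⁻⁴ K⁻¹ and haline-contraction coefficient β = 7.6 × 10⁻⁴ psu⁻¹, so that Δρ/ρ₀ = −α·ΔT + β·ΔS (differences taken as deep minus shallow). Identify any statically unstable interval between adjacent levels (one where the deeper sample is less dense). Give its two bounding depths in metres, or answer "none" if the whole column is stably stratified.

Evaluate Δρ/ρ₀ = −αΔT + βΔS across each adjacent pair:
  4–56 m: −αΔT+βΔS = −(2.3 × 10⁻⁴)(+7.2)+(7.6 × 10⁻⁴)(-1.12) = -2.5 × 10⁻³ → UNSTABLE
  56–84 m: −αΔT+βΔS = −(2.3 × 10⁻⁴)(-5.9)+(7.6 × 10⁻⁴)(+0.18) = 1.5 × 10⁻³ → stable
  84–203 m: −αΔT+βΔS = −(2.3 × 10⁻⁴)(+3.5)+(7.6 × 10⁻⁴)(+1.73) = 5.1 × 10⁻⁴ → stable
  203–252 m: −αΔT+βΔS = −(2.3 × 10⁻⁴)(-4.5)+(7.6 × 10⁻⁴)(+0.06) = 1.1 × 10⁻³ → stable
The 4–56 m interval has Δρ < 0: lighter water underlies denser water.

4–56 m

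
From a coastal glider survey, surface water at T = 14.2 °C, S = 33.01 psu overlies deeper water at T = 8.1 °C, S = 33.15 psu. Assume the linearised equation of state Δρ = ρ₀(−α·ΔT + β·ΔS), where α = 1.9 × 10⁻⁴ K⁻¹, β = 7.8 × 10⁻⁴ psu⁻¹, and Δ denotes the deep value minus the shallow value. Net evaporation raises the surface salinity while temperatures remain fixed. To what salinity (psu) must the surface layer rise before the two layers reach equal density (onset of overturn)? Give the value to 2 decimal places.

34.64 psu

Neutral buoyancy requires −α(T_deep − T_surf) + β(S_deep − S_surf′) = 0.
S_surf′ = S_deep − (α/β)·ΔT = 33.15 − (1.9 × 10⁻⁴/7.8 × 10⁻⁴)·(-6.1) = 34.6359 psu.
Increase required: 34.6359 − 33.01 = 1.6259 psu.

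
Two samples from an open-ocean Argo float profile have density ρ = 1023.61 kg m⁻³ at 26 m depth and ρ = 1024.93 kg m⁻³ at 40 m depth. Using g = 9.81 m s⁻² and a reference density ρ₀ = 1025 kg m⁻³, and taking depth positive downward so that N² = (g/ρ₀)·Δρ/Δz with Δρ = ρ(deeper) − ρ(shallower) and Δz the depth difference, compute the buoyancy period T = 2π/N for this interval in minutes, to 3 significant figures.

3.49 min

Δρ = 1024.93 − 1023.61 = 1.32 kg m⁻³ over Δz = 40 − 26 = 14 m.
N² = (9.81/1025) × (1.32/14) = 9.0238 × 10⁻⁴ s⁻².
N = √(9.0238 × 10⁻⁴) = 0.030040 rad s⁻¹, so T = 2π/N = 209.16 s = 3.4860 min ≈ 3.49 min.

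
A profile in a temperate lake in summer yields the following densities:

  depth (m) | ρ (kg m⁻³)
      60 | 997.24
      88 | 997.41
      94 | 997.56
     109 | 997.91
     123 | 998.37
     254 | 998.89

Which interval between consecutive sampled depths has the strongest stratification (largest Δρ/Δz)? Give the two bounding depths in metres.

109–123 m

Compute the density gradient over each adjacent pair:
  60–88 m: Δρ/Δz = 0.17/28 = 6.1 × 10⁻³ kg m⁻⁴
  88–94 m: Δρ/Δz = 0.15/6 = 0.025 kg m⁻⁴
  94–109 m: Δρ/Δz = 0.35/15 = 0.023 kg m⁻⁴
  109–123 m: Δρ/Δz = 0.46/14 = 0.033 kg m⁻⁴
  123–254 m: Δρ/Δz = 0.52/131 = 4.0 × 10⁻³ kg m⁻⁴
The largest gradient is in the 109–123 m interval — the pycnocline.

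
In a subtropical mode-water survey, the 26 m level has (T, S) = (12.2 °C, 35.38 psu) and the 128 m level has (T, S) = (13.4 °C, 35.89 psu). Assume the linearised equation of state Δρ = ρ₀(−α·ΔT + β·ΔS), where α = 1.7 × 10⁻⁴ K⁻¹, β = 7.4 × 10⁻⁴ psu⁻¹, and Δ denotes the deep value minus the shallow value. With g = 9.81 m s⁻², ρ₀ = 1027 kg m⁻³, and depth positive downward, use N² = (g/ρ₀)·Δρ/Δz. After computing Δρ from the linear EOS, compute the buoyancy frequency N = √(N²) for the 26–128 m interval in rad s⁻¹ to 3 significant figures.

4.08 × 10⁻³ rad s⁻¹

ΔT = +1.2 K, ΔS = +0.51 psu (deep − shallow).
Δρ/ρ₀ = −αΔT + βΔS = -2.04 × 10⁻⁴ + 3.774 × 10⁻⁴ = 1.734 × 10⁻⁴, so Δρ ≈ 0.1781 kg m⁻³.
N² = (g/ρ₀)·Δρ/Δz = g·(Δρ/ρ₀)/Δz = 9.81 × 1.734 × 10⁻⁴ / 102 = 1.6677 × 10⁻⁵ s⁻².
N = √(1.6677 × 10⁻⁵) = 4.0837 × 10⁻³ rad s⁻¹ ≈ 4.08 × 10⁻³ rad s⁻¹.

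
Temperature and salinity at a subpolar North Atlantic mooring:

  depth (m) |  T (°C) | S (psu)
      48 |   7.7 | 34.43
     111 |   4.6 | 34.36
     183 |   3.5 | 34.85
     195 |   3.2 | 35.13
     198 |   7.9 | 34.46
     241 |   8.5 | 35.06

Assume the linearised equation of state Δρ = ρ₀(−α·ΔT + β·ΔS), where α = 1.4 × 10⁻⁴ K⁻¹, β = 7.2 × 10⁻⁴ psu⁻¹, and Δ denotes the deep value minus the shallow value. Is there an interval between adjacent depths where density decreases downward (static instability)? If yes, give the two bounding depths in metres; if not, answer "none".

Evaluate Δρ/ρ₀ = −αΔT + βΔS across each adjacent pair:
  48–111 m: −αΔT+βΔS = −(1.4 × 10⁻⁴)(-3.1)+(7.2 × 10⁻⁴)(-0.07) = 3.8 × 10⁻⁴ → stable
  111–183 m: −αΔT+βΔS = −(1.4 × 10⁻⁴)(-1.1)+(7.2 × 10⁻⁴)(+0.49) = 5.1 × 10⁻⁴ → stable
  183–195 m: −αΔT+βΔS = −(1.4 × 10⁻⁴)(-0.3)+(7.2 × 10⁻⁴)(+0.28) = 2.4 × 10⁻⁴ → stable
  195–198 m: −αΔT+βΔS = −(1.4 × 10⁻⁴)(+4.7)+(7.2 × 10⁻⁴)(-0.67) = -1.1 × 10⁻³ → UNSTABLE
  198–241 m: −αΔT+βΔS = −(1.4 × 10⁻⁴)(+0.6)+(7.2 × 10⁻⁴)(+0.60) = 3.5 × 10⁻⁴ → stable
The 195–198 m interval has Δρ < 0: lighter water underlies denser water.

195–198 m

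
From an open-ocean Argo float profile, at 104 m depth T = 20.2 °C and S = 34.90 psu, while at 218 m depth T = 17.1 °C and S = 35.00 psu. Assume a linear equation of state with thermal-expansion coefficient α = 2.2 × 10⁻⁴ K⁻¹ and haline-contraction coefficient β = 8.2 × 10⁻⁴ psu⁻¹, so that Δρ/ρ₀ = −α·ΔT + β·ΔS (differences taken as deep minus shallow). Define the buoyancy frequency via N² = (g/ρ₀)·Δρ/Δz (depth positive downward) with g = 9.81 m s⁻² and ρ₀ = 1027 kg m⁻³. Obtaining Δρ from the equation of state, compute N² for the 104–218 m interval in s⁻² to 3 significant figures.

6.57 × 10⁻⁵ s⁻²

ΔT = -3.1 K, ΔS = +0.10 psu (deep − shallow).
Δρ/ρ₀ = −αΔT + βΔS = 6.82 × 10⁻⁴ + 8.20 × 10⁻⁵ = 7.64 × 10⁻⁴, so Δρ ≈ 0.7846 kg m⁻³.
N² = (g/ρ₀)·Δρ/Δz = g·(Δρ/ρ₀)/Δz = 9.81 × 7.64 × 10⁻⁴ / 114 = 6.5744 × 10⁻⁵ s⁻² ≈ 6.57 × 10⁻⁵ s⁻².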